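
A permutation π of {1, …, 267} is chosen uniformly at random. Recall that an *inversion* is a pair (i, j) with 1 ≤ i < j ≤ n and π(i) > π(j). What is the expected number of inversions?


Write X = Σ X_I over the C(267, 2) = 35511 pairs i < j, with X_I the indicator of one inversion.
There are 35511 indicators.
For each fixed pair i < j, the values π(i) and π(j) are two distinct elements of {1, …, 267} in uniformly random order; by symmetry P[π(i) > π(j)] = 1/2.
By linearity: E[X] = 35511 · (1/2) = C(267, 2) · (1/2) = 35511/2 = 35511/2 ≈ 17755.500.

E[X] = 35511/2 = 17755.500.


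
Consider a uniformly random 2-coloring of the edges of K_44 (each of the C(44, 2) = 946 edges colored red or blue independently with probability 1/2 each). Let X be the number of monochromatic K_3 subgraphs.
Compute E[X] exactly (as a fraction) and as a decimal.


Let X = Σ_S X_S over the C(44, 3) = 13244 subsets S of size 3, where X_S = 1 if the K_3 on S is monochromatic.
For a fixed S, the K_3 on S has C(3, 2) = 3 edges. P[all 3 edges red] = (1/2)^3, and likewise for blue, so P[monochromatic] = 2·(1/2)^3 = 2^{1 − 3} = 1/4.
By linearity: E[X] = C(44, 3) · 2^{1 − 3} = 13244 · 1/4 = 3311.
Numerically: E[X] ≈ 3311.00000.

E[X] = C(44,3)·2^(1−C(3,2)) = 3311 ≈ 3311.00000.


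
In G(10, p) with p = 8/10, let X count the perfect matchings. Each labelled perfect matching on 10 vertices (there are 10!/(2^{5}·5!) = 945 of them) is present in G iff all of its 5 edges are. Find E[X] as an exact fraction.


K_10 has 10!/(2^{5}·5!) = 945 labelled perfect matchings.
For each such perfect matching H, let X_H = 1 if all 5 edges of H are present in G. Then P[X_H = 1] = p^{5} = (4/5)^{5} = 1024/3125.
By linearity of expectation: E[X] = Σ_H E[X_H] = 945 · p^{5} = 945 · 1024/3125 = 193536/625.
Numerically: E[X] ≈ 309.7.

E[X] = 945 · (4/5)^{5} = 193536/625 ≈ 309.7.


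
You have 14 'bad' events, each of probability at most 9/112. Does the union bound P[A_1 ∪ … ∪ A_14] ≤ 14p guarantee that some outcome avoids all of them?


Union bound: P[∪_{i=1}^{14} A_i] ≤ Σ_i P[A_i] ≤ 14·p = 14·(9/112) = 9/8.
Numerically: 9/8 ≈ 1.125.
Is 9/8 < 1? NO.
Since the bound 9/8 is ≥ 1, the union bound is uninformative here; it does NOT by itself certify existence.

14·p = 9/8 ≈ 1.125; existence NOT certified by the union bound.


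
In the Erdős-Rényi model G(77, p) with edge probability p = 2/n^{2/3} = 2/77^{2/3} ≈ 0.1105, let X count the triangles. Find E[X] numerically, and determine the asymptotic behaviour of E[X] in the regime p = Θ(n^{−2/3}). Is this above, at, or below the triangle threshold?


Number of potential triangles: C(77, 3) = 73150.
Each occurs with probability p³ ≈ (0.1105)³ ≈ 1.349300e-03.
By linearity: E[X] = C(77, 3)·p³ ≈ 73150 · 1.349300e-03 ≈ 98.7013.
Since α = 2/3 < 1, p = c/n^{2/3} ≫ 1/n is above the triangle threshold p ~ 1/n. Asymptotically E[X] ~ (c³/6)·n^{3(1−α)} = (2³/6)·n^{1} → ∞; triangles are abundant w.h.p.

E[X] ≈ 98.7013; in regime p = Θ(1/n^{2/3}) E[X] diverges (above the triangle threshold p ~ 1/n).


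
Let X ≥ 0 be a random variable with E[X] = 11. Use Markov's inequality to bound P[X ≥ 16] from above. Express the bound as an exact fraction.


μ = E[X] = 11, a = 16.
Markov: P[X ≥ 16] ≤ μ/a = (11)/16 = 11/16.
Numerically: ≈ 0.6875.
(Since a = 16 > μ = 11.0000, the bound 11/16 is < 1 and informative.)

P[X ≥ 16] ≤ 11/16 ≈ 0.6875.


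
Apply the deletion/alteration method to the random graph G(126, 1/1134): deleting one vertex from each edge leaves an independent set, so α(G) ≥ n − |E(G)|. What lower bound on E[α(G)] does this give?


E[|E(G)|] = C(126, 2)·p = 7875 · (1/1134) = 125/18.
E[α(G)] ≥ n − E[|E(G)|] = 126 − 125/18 = 2143/18.
Numerically: ≈ 119.0556.
(This is only a lower bound; the true E[α(G)] may be larger.)

E[α(G)] ≥ 2143/18 ≈ 119.0556.


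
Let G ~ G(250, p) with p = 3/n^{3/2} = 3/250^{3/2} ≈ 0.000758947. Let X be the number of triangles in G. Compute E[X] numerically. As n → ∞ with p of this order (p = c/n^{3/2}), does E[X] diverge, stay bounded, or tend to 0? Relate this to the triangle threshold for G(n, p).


Number of potential triangles: C(250, 3) = 2573000.
Each occurs with probability p³ ≈ (0.000758947)³ ≈ 4.37153264e-10.
By linearity: E[X] = C(250, 3)·p³ ≈ 2573000 · 4.37153264e-10 ≈ 0.001125.
Since α = 3/2 > 1, p = c/n^{3/2} = o(1/n) is below the triangle threshold p ~ 1/n. Asymptotically E[X] ~ (c³/6)·n^{3(1−α)} = (3³/6)·n^{-1.5} → 0, so by Markov's inequality G has no triangles w.h.p.

E[X] ≈ 0.001125; in regime p = Θ(1/n^{3/2}) E[X] tends to 0 (below the triangle threshold p ~ 1/n).


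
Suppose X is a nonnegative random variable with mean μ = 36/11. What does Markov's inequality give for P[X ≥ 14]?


μ = E[X] = 36/11, a = 14.
Markov: P[X ≥ 14] ≤ μ/a = (36/11)/14 = 18/77.
Numerically: ≈ 0.23377.
(Since a = 14 > μ = 3.27273, the bound 18/77 is < 1 and informative.)

P[X ≥ 14] ≤ 18/77 ≈ 0.23377.


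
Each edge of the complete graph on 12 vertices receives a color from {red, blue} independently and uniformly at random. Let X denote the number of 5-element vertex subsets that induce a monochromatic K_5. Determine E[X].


Let X = Σ_S X_S over the C(12, 5) = 792 subsets S of size 5, where X_S = 1 if the K_5 on S is monochromatic.
For a fixed S, the K_5 on S has C(5, 2) = 10 edges. P[all 10 edges red] = (1/2)^10, and likewise for blue, so P[monochromatic] = 2·(1/2)^10 = 2^{1 − 10} = 1/512.
By linearity: E[X] = C(12, 5) · 2^{1 − 10} = 792 · 1/512 = 99/64.
Numerically: E[X] ≈ 1.546875.

E[X] = C(12,5)·2^(1−C(5,2)) = 99/64 ≈ 1.546875.


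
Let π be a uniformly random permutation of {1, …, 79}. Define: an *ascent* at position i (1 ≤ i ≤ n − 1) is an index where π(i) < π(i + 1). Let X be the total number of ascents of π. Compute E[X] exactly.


Write X = Σ X_I over i = 1, …, 78, with X_I the indicator of one ascent.
There are 78 indicators.
For each fixed i, the pair (π(i), π(i+1)) is a uniformly random ordered pair of distinct values from {1, …, 79}; by symmetry P[π(i) < π(i+1)] = 1/2.
By linearity: E[X] = 78 · (1/2) = (79 − 1) · (1/2) = 39 ≈ 39.000000.

E[X] = 39 = 39.000000.


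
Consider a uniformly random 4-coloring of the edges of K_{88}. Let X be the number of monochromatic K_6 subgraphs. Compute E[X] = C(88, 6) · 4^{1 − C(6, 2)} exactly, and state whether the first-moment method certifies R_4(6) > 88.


E[X] = C(88, 6) · 4^{1 − 15} = 541931236 · 4^{−14} = 541931236/268435456.
As a reduced fraction: E[X] = 135482809/67108864 ≈ 2.018851.
Is E[X] < 1? NO.
Since E[X] ≥ 1, the first-moment bound is inconclusive at n = 88; it does NOT by itself certify R_4(6) > 88.

E[X] = 135482809/67108864 ≈ 2.018851; E[X] ≥ 1; first-moment method inconclusive here.


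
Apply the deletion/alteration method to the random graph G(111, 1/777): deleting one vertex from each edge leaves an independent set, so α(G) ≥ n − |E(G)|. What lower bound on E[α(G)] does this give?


E[|E(G)|] = C(111, 2)·p = 6105 · (1/777) = 55/7.
E[α(G)] ≥ n − E[|E(G)|] = 111 − 55/7 = 722/7.
Numerically: ≈ 103.14286.
(This is only a lower bound; the true E[α(G)] may be larger.)

E[α(G)] ≥ 722/7 ≈ 103.14286.


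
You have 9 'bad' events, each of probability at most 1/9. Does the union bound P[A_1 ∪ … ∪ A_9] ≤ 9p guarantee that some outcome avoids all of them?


Union bound: P[∪_{i=1}^{9} A_i] ≤ Σ_i P[A_i] ≤ 9·p = 9·(1/9) = 1.
Numerically: 1 ≈ 1.00000.
Is 1 < 1? NO.
Since the bound 1 is ≥ 1, the union bound is uninformative here; it does NOT by itself certify existence.

9·p = 1 ≈ 1.00000; existence NOT certified by the union bound.


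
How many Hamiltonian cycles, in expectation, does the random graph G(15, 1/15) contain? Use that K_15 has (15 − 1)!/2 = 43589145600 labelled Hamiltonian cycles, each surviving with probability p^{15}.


K_15 has (15 − 1)!/2 = 43589145600 labelled Hamiltonian cycles.
For each such Hamiltonian cycle H, let X_H = 1 if all 15 edges of H are present in G. Then P[X_H = 1] = p^{15} = (1/15)^{15} = 1/437893890380859375.
By linearity: E[X] = Σ_H E[X_H] = 43589145600 · p^{15} = 43589145600 · 1/437893890380859375 = 7175168/72081298828125.
Numerically: E[X] ≈ 9.954e-08.

E[X] = 43589145600 · (1/15)^{15} = 7175168/72081298828125 ≈ 9.954e-08.


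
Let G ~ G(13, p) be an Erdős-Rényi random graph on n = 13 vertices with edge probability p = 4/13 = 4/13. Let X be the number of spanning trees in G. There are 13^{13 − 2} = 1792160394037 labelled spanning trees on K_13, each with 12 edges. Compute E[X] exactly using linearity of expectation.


K_13 has 13^{13 − 2} = 1792160394037 labelled spanning trees.
For each such spanning tree H, let X_H = 1 if all 12 edges of H are present in G. Then P[X_H = 1] = p^{12} = (4/13)^{12} = 16777216/23298085122481.
Summing the indicators: E[X] = Σ_H E[X_H] = 1792160394037 · p^{12} = 1792160394037 · 16777216/23298085122481 = 16777216/13.
Numerically: E[X] ≈ 1.29056e+06.

E[X] = 1792160394037 · (4/13)^{12} = 16777216/13 ≈ 1.29056e+06.


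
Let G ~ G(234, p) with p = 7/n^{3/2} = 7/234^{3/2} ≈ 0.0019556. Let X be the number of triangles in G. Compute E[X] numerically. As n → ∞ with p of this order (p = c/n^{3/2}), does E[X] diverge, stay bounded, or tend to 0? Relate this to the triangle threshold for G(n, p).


Number of potential triangles: C(234, 3) = 2108184.
Each occurs with probability p³ ≈ (0.0019556)³ ≈ 7.4786423e-09.
By linearity: E[X] = C(234, 3)·p³ ≈ 2108184 · 7.4786423e-09 ≈ 0.01577.
Since α = 3/2 > 1, p = c/n^{3/2} = o(1/n) is below the triangle threshold p ~ 1/n. Asymptotically E[X] ~ (c³/6)·n^{3(1−α)} = (7³/6)·n^{-1.5} → 0, so by Markov's inequality G has no triangles w.h.p.

E[X] ≈ 0.01577; in regime p = Θ(1/n^{3/2}) E[X] tends to 0 (below the triangle threshold p ~ 1/n).


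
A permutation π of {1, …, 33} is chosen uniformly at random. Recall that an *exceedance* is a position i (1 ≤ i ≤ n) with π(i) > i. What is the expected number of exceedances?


Write X = Σ_{i=1}^{33} X_i, where X_i = 1_{π(i) > i}.
For each fixed i, π(i) is uniform over {1, …, 33} (marginal of a uniform permutation), so P[π(i) > i] = (n − i)/n. Summing: Σ_{i=1}^{33} (n − i)/n = (0 + 1 + … + 32)/33 = 33(33 − 1)/(2·33) = (33 − 1)/2.
Hence E[X] = Σ_{i=1}^{33} (33 − i)/33 = 16 ≈ 16.000000.

E[X] = 16 = 16.000000.


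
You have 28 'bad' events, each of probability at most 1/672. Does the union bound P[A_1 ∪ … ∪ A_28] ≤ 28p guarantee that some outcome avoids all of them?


Union bound: P[∪_{i=1}^{28} A_i] ≤ Σ_i P[A_i] ≤ 28·p = 28·(1/672) = 1/24.
Numerically: 1/24 ≈ 0.0417.
Is 1/24 < 1? YES.
Since P[∪ A_i] ≤ 1/24 < 1, the complement has P[∩ A_i^c] ≥ 1 − 1/24 = 23/24 > 0, so some outcome avoids every A_i.

28·p = 1/24 ≈ 0.0417; existence CERTIFIED by the union bound.


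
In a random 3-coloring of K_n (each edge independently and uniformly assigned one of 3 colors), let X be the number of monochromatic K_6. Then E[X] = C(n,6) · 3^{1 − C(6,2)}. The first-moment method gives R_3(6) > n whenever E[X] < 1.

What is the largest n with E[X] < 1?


We need C(n, 6) · 3^{1 − 15} < 1, i.e. C(n, 6) < 3^{15 − 1} = 4782969.
Check values of n near the boundary:
  n = 37: C(37, 6) = 2324784; 2324784 < 4782969? YES
  n = 38: C(38, 6) = 2760681; 2760681 < 4782969? YES
  n = 39: C(39, 6) = 3262623; 3262623 < 4782969? YES
  n = 40: C(40, 6) = 3838380; 3838380 < 4782969? YES
  n = 41: C(41, 6) = 4496388; 4496388 < 4782969? YES
  n = 42: C(42, 6) = 5245786; 5245786 < 4782969? NO
  n = 43: C(43, 6) = 6096454; 6096454 < 4782969? NO
The largest n with C(n, 6) < 4782969 is n = 41 (where E[X] = 1498796/1594323 ≈ 0.940083). Hence R_3(6) > 41, i.e. R_3(6) ≥ 42.

Largest n = 41; hence R_3(6) > 41.


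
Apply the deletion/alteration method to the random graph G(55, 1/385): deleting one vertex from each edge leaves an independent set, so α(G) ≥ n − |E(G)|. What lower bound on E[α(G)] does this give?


E[|E(G)|] = C(55, 2)·p = 1485 · (1/385) = 27/7.
E[α(G)] ≥ n − E[|E(G)|] = 55 − 27/7 = 358/7.
Numerically: ≈ 51.1429.
(This is only a lower bound; the true E[α(G)] may be larger.)

E[α(G)] ≥ 358/7 ≈ 51.1429.


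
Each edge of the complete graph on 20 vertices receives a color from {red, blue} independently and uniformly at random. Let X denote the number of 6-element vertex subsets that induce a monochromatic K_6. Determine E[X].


Let X = Σ_S X_S over the C(20, 6) = 38760 subsets S of size 6, where X_S = 1 if the K_6 on S is monochromatic.
For a fixed S, the K_6 on S has C(6, 2) = 15 edges. P[all 15 edges red] = (1/2)^15, and likewise for blue, so P[monochromatic] = 2·(1/2)^15 = 2^{1 − 15} = 1/16384.
Summing: E[X] = C(20, 6) · 2^{1 − 15} = 38760 · 1/16384 = 4845/2048.
Numerically: E[X] ≈ 2.36572.

E[X] = C(20,6)·2^(1−C(6,2)) = 4845/2048 ≈ 2.36572.


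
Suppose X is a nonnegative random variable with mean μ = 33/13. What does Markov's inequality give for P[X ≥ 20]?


μ = E[X] = 33/13, a = 20.
Markov: P[X ≥ 20] ≤ μ/a = (33/13)/20 = 33/260.
Numerically: ≈ 0.12692.
(Since a = 20 > μ = 2.53846, the bound 33/260 is < 1 and informative.)

P[X ≥ 20] ≤ 33/260 ≈ 0.12692.


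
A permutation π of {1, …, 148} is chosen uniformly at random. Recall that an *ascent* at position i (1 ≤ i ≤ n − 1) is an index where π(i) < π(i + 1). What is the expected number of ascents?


Write X = Σ X_I over i = 1, …, 147, with X_I the indicator of one ascent.
There are 147 indicators.
For each fixed i, the pair (π(i), π(i+1)) is a uniformly random ordered pair of distinct values from {1, …, 148}; by symmetry P[π(i) < π(i+1)] = 1/2.
By linearity: E[X] = 147 · (1/2) = (148 − 1) · (1/2) = 147/2 ≈ 73.5000.

E[X] = 147/2 = 73.5000.


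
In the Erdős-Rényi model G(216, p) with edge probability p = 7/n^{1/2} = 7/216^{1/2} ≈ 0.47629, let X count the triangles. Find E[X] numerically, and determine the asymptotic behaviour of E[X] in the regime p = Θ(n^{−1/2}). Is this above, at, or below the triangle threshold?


Number of potential triangles: C(216, 3) = 1656360.
Each occurs with probability p³ ≈ (0.47629)³ ≈ 1.08047194e-01.
By linearity: E[X] = C(216, 3)·p³ ≈ 1656360 · 1.08047194e-01 ≈ 178965.050516.
Since α = 1/2 < 1, p = c/n^{1/2} ≫ 1/n is above the triangle threshold p ~ 1/n. Asymptotically E[X] ~ (c³/6)·n^{3(1−α)} = (7³/6)·n^{1.5} → ∞; triangles are abundant w.h.p.

E[X] ≈ 178965.050516; in regime p = Θ(1/n^{1/2}) E[X] diverges (above the triangle threshold p ~ 1/n).


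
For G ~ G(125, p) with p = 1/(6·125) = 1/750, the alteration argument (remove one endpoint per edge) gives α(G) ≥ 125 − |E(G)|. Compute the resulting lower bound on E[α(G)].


E[|E(G)|] = C(125, 2)·p = 7750 · (1/750) = 31/3.
E[α(G)] ≥ n − E[|E(G)|] = 125 − 31/3 = 344/3.
Numerically: ≈ 114.667.
(This is only a lower bound; the true E[α(G)] may be larger.)

E[α(G)] ≥ 344/3 ≈ 114.667.


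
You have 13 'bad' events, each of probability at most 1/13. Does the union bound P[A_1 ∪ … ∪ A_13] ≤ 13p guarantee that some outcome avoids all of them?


Union bound: P[∪_{i=1}^{13} A_i] ≤ Σ_i P[A_i] ≤ 13·p = 13·(1/13) = 1.
Numerically: 1 ≈ 1.00000.
Is 1 < 1? NO.
Since the bound 1 is ≥ 1, the union bound is uninformative here; it does NOT by itself certify existence.

13·p = 1 ≈ 1.00000; existence NOT certified by the union bound.


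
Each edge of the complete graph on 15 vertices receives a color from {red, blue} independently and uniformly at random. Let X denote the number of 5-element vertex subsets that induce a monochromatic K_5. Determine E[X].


Let X = Σ_S X_S over the C(15, 5) = 3003 subsets S of size 5, where X_S = 1 if the K_5 on S is monochromatic.
For a fixed S, the K_5 on S has C(5, 2) = 10 edges. P[all 10 edges red] = (1/2)^10, and likewise for blue, so P[monochromatic] = 2·(1/2)^10 = 2^{1 − 10} = 1/512.
By linearity: E[X] = C(15, 5) · 2^{1 − 10} = 3003 · 1/512 = 3003/512.
Numerically: E[X] ≈ 5.865234.

E[X] = C(15,5)·2^(1−C(5,2)) = 3003/512 ≈ 5.865234.


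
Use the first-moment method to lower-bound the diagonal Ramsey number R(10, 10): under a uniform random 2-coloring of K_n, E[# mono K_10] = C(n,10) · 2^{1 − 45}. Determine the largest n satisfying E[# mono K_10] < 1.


We need C(n, 10) · 2^{1 − 45} < 1, i.e. C(n, 10) < 2^{45 − 1} = 17592186044416.
Check values of n near the boundary:
  n = 94: C(94, 10) = 9041256841903; 9041256841903 < 17592186044416? YES
  n = 95: C(95, 10) = 10104934117421; 10104934117421 < 17592186044416? YES
  n = 96: C(96, 10) = 11279926456656; 11279926456656 < 17592186044416? YES
  n = 97: C(97, 10) = 12576469727536; 12576469727536 < 17592186044416? YES
  n = 98: C(98, 10) = 14005614014756; 14005614014756 < 17592186044416? YES
  n = 99: C(99, 10) = 15579278510796; 15579278510796 < 17592186044416? YES
  n = 100: C(100, 10) = 17310309456440; 17310309456440 < 17592186044416? YES
  n = 101: C(101, 10) = 19212541264840; 19212541264840 < 17592186044416? NO
  n = 102: C(102, 10) = 21300860967540; 21300860967540 < 17592186044416? NO
  n = 103: C(103, 10) = 23591276125340; 23591276125340 < 17592186044416? NO
The largest n with C(n, 10) < 17592186044416 is n = 100 (where E[X] = 2163788682055/2199023255552 ≈ 0.98398). Hence R(10, 10) > 100, i.e. R(10, 10) ≥ 101.

Largest n = 100; hence R(10, 10) > 100.


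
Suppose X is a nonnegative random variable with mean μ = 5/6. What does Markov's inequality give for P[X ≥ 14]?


μ = E[X] = 5/6, a = 14.
Markov: P[X ≥ 14] ≤ μ/a = (5/6)/14 = 5/84.
Numerically: ≈ 0.0595.
(Since a = 14 > μ = 0.8333, the bound 5/84 is < 1 and informative.)

P[X ≥ 14] ≤ 5/84 ≈ 0.0595.


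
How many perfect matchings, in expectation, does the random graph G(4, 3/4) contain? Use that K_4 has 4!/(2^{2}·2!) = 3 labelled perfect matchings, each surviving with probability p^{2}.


K_4 has 4!/(2^{2}·2!) = 3 labelled perfect matchings.
For each such perfect matching H, let X_H = 1 if all 2 edges of H are present in G. Then P[X_H = 1] = p^{2} = (3/4)^{2} = 9/16.
By linearity: E[X] = Σ_H E[X_H] = 3 · p^{2} = 3 · 9/16 = 27/16.
Numerically: E[X] ≈ 1.688.

E[X] = 3 · (3/4)^{2} = 27/16 ≈ 1.688.


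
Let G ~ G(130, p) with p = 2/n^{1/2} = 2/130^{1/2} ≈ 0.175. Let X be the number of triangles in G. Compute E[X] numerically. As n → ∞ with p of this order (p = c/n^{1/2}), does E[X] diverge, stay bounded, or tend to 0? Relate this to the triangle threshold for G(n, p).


Number of potential triangles: C(130, 3) = 357760.
Each occurs with probability p³ ≈ (0.175)³ ≈ 5.39728e-03.
By linearity: E[X] = C(130, 3)·p³ ≈ 357760 · 5.39728e-03 ≈ 1930.931.
Since α = 1/2 < 1, p = c/n^{1/2} ≫ 1/n is above the triangle threshold p ~ 1/n. Asymptotically E[X] ~ (c³/6)·n^{3(1−α)} = (2³/6)·n^{1.5} → ∞; triangles are abundant w.h.p.

E[X] ≈ 1930.931; in regime p = Θ(1/n^{1/2}) E[X] diverges (above the triangle threshold p ~ 1/n).


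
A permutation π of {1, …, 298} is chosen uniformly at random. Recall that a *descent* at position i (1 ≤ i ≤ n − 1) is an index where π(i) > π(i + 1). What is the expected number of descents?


Write X = Σ X_I over i = 1, …, 297, with X_I the indicator of one descent.
There are 297 indicators.
For each fixed i, the pair (π(i), π(i+1)) is a uniformly random ordered pair of distinct values from {1, …, 298}; by symmetry P[π(i) > π(i+1)] = 1/2.
By linearity: E[X] = 297 · (1/2) = (298 − 1) · (1/2) = 297/2 ≈ 148.500.

E[X] = 297/2 = 148.500.


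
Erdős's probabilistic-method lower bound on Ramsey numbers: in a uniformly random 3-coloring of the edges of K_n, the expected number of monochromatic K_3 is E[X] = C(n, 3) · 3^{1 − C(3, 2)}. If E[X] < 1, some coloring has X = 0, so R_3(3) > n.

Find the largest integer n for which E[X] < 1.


We need C(n, 3) · 3^{1 − 3} < 1, i.e. C(n, 3) < 3^{3 − 1} = 9.
Check values of n near the boundary:
  n = 3: C(3, 3) = 1; 1 < 9? YES
  n = 4: C(4, 3) = 4; 4 < 9? YES
  n = 5: C(5, 3) = 10; 10 < 9? NO
The largest n with C(n, 3) < 9 is n = 4 (where E[X] = 4/9 ≈ 0.4444444). Hence R_3(3) > 4, i.e. R_3(3) ≥ 5.

Largest n = 4; hence R_3(3) > 4.


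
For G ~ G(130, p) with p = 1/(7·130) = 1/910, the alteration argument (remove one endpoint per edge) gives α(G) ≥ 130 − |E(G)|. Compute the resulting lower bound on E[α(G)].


E[|E(G)|] = C(130, 2)·p = 8385 · (1/910) = 129/14.
E[α(G)] ≥ n − E[|E(G)|] = 130 − 129/14 = 1691/14.
Numerically: ≈ 120.78571.
(This is only a lower bound; the true E[α(G)] may be larger.)

E[α(G)] ≥ 1691/14 ≈ 120.78571.


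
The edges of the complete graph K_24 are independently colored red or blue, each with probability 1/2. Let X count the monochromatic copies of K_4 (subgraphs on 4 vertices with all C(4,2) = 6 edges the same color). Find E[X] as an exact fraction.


Let X = Σ_S X_S over the C(24, 4) = 10626 subsets S of size 4, where X_S = 1 if the K_4 on S is monochromatic.
For a fixed S, the K_4 on S has C(4, 2) = 6 edges. P[all 6 edges red] = (1/2)^6, and likewise for blue, so P[monochromatic] = 2·(1/2)^6 = 2^{1 − 6} = 1/32.
By linearity of expectation: E[X] = C(24, 4) · 2^{1 − 6} = 10626 · 1/32 = 5313/16.
Numerically: E[X] ≈ 332.062.

E[X] = C(24,4)·2^(1−C(4,2)) = 5313/16 ≈ 332.062.


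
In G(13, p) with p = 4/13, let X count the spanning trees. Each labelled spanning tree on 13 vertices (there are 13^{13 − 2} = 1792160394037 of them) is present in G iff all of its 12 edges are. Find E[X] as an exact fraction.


K_13 has 13^{13 − 2} = 1792160394037 labelled spanning trees.
For each such spanning tree H, let X_H = 1 if all 12 edges of H are present in G. Then P[X_H = 1] = p^{12} = (4/13)^{12} = 16777216/23298085122481.
By linearity: E[X] = Σ_H E[X_H] = 1792160394037 · p^{12} = 1792160394037 · 16777216/23298085122481 = 16777216/13.
Numerically: E[X] ≈ 1.2906e+06.

E[X] = 1792160394037 · (4/13)^{12} = 16777216/13 ≈ 1.2906e+06.


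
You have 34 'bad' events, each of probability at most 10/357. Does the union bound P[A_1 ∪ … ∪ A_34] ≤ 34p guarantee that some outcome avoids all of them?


Union bound: P[∪_{i=1}^{34} A_i] ≤ Σ_i P[A_i] ≤ 34·p = 34·(10/357) = 20/21.
Numerically: 20/21 ≈ 0.9524.
Is 20/21 < 1? YES.
Since P[∪ A_i] ≤ 20/21 < 1, the complement has P[∩ A_i^c] ≥ 1 − 20/21 = 1/21 > 0, so some outcome avoids every A_i.

34·p = 20/21 ≈ 0.9524; existence CERTIFIED by the union bound.


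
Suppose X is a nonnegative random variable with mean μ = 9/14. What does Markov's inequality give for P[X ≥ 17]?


μ = E[X] = 9/14, a = 17.
Markov: P[X ≥ 17] ≤ μ/a = (9/14)/17 = 9/238.
Numerically: ≈ 0.038.
(Since a = 17 > μ = 0.643, the bound 9/238 is < 1 and informative.)

P[X ≥ 17] ≤ 9/238 ≈ 0.038.


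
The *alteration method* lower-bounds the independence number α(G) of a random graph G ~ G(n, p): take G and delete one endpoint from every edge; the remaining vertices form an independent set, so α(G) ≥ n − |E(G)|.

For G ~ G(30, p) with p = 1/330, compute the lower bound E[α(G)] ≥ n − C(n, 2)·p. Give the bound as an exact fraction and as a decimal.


E[|E(G)|] = C(30, 2)·p = 435 · (1/330) = 29/22.
E[α(G)] ≥ n − E[|E(G)|] = 30 − 29/22 = 631/22.
Numerically: ≈ 28.681818.
(This is only a lower bound; the true E[α(G)] may be larger.)

E[α(G)] ≥ 631/22 ≈ 28.681818.


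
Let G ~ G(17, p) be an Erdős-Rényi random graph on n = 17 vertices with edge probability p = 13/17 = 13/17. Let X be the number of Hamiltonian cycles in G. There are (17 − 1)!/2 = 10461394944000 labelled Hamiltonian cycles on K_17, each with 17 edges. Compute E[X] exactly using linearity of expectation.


K_17 has (17 − 1)!/2 = 10461394944000 labelled Hamiltonian cycles.
For each such Hamiltonian cycle H, let X_H = 1 if all 17 edges of H are present in G. Then P[X_H = 1] = p^{17} = (13/17)^{17} = 8650415919381337933/827240261886336764177.
By linearity of expectation: E[X] = Σ_H E[X_H] = 10461394944000 · p^{17} = 10461394944000 · 8650415919381337933/827240261886336764177 = 90495417362513040260241610752000/827240261886336764177.
Numerically: E[X] ≈ 1.094e+11.

E[X] = 10461394944000 · (13/17)^{17} = 90495417362513040260241610752000/827240261886336764177 ≈ 1.094e+11.


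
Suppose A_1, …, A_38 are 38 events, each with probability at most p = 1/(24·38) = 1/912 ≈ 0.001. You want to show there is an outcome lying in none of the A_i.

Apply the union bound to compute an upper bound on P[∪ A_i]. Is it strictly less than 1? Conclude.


Union bound: P[∪_{i=1}^{38} A_i] ≤ Σ_i P[A_i] ≤ 38·p = 38·(1/912) = 1/24.
Numerically: 1/24 ≈ 0.042.
Is 1/24 < 1? YES.
Since P[∪ A_i] ≤ 1/24 < 1, the complement has P[∩ A_i^c] ≥ 1 − 1/24 = 23/24 > 0, so some outcome avoids every A_i.

38·p = 1/24 ≈ 0.042; existence CERTIFIED by the union bound.


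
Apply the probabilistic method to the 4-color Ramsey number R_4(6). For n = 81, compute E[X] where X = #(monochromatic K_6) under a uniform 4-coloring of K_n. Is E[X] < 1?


E[X] = C(81, 6) · 4^{1 − 15} = 324540216 · 4^{−14} = 324540216/268435456.
As a reduced fraction: E[X] = 40567527/33554432 ≈ 1.2090065.
Is E[X] < 1? NO.
Since E[X] ≥ 1, the first-moment bound is inconclusive at n = 81; it does NOT by itself certify R_4(6) > 81.

E[X] = 40567527/33554432 ≈ 1.2090065; E[X] ≥ 1; first-moment method inconclusive here.


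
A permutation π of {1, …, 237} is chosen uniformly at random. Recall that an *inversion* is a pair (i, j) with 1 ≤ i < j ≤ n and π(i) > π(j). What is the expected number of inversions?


Write X = Σ X_I over the C(237, 2) = 27966 pairs i < j, with X_I the indicator of one inversion.
There are 27966 indicators.
For each fixed pair i < j, the values π(i) and π(j) are two distinct elements of {1, …, 237} in uniformly random order; by symmetry P[π(i) > π(j)] = 1/2.
By linearity: E[X] = 27966 · (1/2) = C(237, 2) · (1/2) = 27966/2 = 13983 ≈ 13983.00000.

E[X] = 13983 = 13983.00000.


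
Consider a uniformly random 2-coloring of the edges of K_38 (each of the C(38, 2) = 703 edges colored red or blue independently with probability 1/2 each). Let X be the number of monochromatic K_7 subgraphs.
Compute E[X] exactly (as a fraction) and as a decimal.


Let X = Σ_S X_S over the C(38, 7) = 12620256 subsets S of size 7, where X_S = 1 if the K_7 on S is monochromatic.
For a fixed S, the K_7 on S has C(7, 2) = 21 edges. P[all 21 edges red] = (1/2)^21, and likewise for blue, so P[monochromatic] = 2·(1/2)^21 = 2^{1 − 21} = 1/1048576.
By linearity: E[X] = C(38, 7) · 2^{1 − 21} = 12620256 · 1/1048576 = 394383/32768.
Numerically: E[X] ≈ 12.035614.

E[X] = C(38,7)·2^(1−C(7,2)) = 394383/32768 ≈ 12.035614.


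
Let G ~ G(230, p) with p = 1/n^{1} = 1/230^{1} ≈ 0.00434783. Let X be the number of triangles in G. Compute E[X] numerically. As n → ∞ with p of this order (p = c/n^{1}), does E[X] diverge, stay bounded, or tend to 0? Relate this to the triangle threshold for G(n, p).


Number of potential triangles: C(230, 3) = 2001460.
Each occurs with probability p³ ≈ (0.00434783)³ ≈ 8.21895291e-08.
By linearity: E[X] = C(230, 3)·p³ ≈ 2001460 · 8.21895291e-08 ≈ 0.164499.
Here α = 1, so p = 1/n is exactly at the triangle threshold p ~ 1/n. Asymptotically E[X] → c³/6 = 1³/6 = 1/6 ≈ 0.166667, a bounded constant. In this regime the triangle count is asymptotically Poisson(c³/6).

E[X] ≈ 0.164499; in regime p = Θ(1/n^{1}) E[X] stays bounded (at the triangle threshold p ~ 1/n).


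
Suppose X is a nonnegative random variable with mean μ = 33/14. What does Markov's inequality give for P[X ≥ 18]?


μ = E[X] = 33/14, a = 18.
Markov: P[X ≥ 18] ≤ μ/a = (33/14)/18 = 11/84.
Numerically: ≈ 0.131.
(Since a = 18 > μ = 2.357, the bound 11/84 is < 1 and informative.)

P[X ≥ 18] ≤ 11/84 ≈ 0.131.


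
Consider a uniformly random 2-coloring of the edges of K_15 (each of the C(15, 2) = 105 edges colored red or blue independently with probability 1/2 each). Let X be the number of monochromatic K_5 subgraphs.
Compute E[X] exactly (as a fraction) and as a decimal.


Let X = Σ_S X_S over the C(15, 5) = 3003 subsets S of size 5, where X_S = 1 if the K_5 on S is monochromatic.
For a fixed S, the K_5 on S has C(5, 2) = 10 edges. P[all 10 edges red] = (1/2)^10, and likewise for blue, so P[monochromatic] = 2·(1/2)^10 = 2^{1 − 10} = 1/512.
By linearity of expectation: E[X] = C(15, 5) · 2^{1 − 10} = 3003 · 1/512 = 3003/512.
Numerically: E[X] ≈ 5.865234.

E[X] = C(15,5)·2^(1−C(5,2)) = 3003/512 ≈ 5.865234.


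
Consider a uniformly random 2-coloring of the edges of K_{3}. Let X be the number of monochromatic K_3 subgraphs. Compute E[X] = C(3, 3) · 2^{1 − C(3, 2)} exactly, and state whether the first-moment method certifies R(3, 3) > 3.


E[X] = C(3, 3) · 2^{1 − 3} = 1 · 2^{−2} = 1/4.
As a reduced fraction: E[X] = 1/4 ≈ 0.250000.
Is E[X] < 1? YES.
Since E[X] < 1, there exists a 2-coloring of K_{3} with no monochromatic K_3; hence R(3, 3) > 3.

E[X] = 1/4 ≈ 0.250000; E[X] < 1, so R(3, 3) > 3.


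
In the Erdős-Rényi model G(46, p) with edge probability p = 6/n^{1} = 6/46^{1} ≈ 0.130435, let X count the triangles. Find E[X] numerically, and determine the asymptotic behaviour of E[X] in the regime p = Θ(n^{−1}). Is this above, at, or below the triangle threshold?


Number of potential triangles: C(46, 3) = 15180.
Each occurs with probability p³ ≈ (0.130435)³ ≈ 2.21911728e-03.
By linearity: E[X] = C(46, 3)·p³ ≈ 15180 · 2.21911728e-03 ≈ 33.686200.
Here α = 1, so p = 6/n is exactly at the triangle threshold p ~ 1/n. Asymptotically E[X] → c³/6 = 6³/6 = 36 ≈ 36.000000, a bounded constant. In this regime the triangle count is asymptotically Poisson(c³/6).

E[X] ≈ 33.686200; in regime p = Θ(1/n^{1}) E[X] stays bounded (at the triangle threshold p ~ 1/n).


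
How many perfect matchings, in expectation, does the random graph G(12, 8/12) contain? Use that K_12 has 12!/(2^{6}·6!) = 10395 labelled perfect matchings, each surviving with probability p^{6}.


K_12 has 12!/(2^{6}·6!) = 10395 labelled perfect matchings.
For each such perfect matching H, let X_H = 1 if all 6 edges of H are present in G. Then P[X_H = 1] = p^{6} = (2/3)^{6} = 64/729.
By linearity: E[X] = Σ_H E[X_H] = 10395 · p^{6} = 10395 · 64/729 = 24640/27.
Numerically: E[X] ≈ 912.6.

E[X] = 10395 · (2/3)^{6} = 24640/27 ≈ 912.6.


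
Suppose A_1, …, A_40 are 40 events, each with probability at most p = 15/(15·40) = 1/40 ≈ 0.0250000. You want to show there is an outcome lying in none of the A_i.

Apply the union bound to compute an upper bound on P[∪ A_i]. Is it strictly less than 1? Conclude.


Union bound: P[∪_{i=1}^{40} A_i] ≤ Σ_i P[A_i] ≤ 40·p = 40·(1/40) = 1.
Numerically: 1 ≈ 1.0000000.
Is 1 < 1? NO.
Since the bound 1 is ≥ 1, the union bound is uninformative here; it does NOT by itself certify existence.

40·p = 1 ≈ 1.0000000; existence NOT certified by the union bound.


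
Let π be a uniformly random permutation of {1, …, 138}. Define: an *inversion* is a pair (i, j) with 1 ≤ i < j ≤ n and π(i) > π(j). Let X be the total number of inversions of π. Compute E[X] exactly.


Write X = Σ X_I over the C(138, 2) = 9453 pairs i < j, with X_I the indicator of one inversion.
There are 9453 indicators.
For each fixed pair i < j, the values π(i) and π(j) are two distinct elements of {1, …, 138} in uniformly random order; by symmetry P[π(i) > π(j)] = 1/2.
By linearity: E[X] = 9453 · (1/2) = C(138, 2) · (1/2) = 9453/2 = 9453/2 ≈ 4726.500000.

E[X] = 9453/2 = 4726.500000.


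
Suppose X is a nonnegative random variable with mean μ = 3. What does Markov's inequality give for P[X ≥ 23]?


μ = E[X] = 3, a = 23.
Markov: P[X ≥ 23] ≤ μ/a = (3)/23 = 3/23.
Numerically: ≈ 0.130435.
(Since a = 23 > μ = 3.000000, the bound 3/23 is < 1 and informative.)

P[X ≥ 23] ≤ 3/23 ≈ 0.130435.


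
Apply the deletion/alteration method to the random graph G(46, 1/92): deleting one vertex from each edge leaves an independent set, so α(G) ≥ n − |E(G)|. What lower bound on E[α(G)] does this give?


E[|E(G)|] = C(46, 2)·p = 1035 · (1/92) = 45/4.
E[α(G)] ≥ n − E[|E(G)|] = 46 − 45/4 = 139/4.
Numerically: ≈ 34.7500.
(This is only a lower bound; the true E[α(G)] may be larger.)

E[α(G)] ≥ 139/4 ≈ 34.7500.


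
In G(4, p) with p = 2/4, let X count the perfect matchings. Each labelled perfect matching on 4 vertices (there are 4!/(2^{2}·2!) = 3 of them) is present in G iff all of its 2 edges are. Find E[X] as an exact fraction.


K_4 has 4!/(2^{2}·2!) = 3 labelled perfect matchings.
For each such perfect matching H, let X_H = 1 if all 2 edges of H are present in G. Then P[X_H = 1] = p^{2} = (1/2)^{2} = 1/4.
By linearity: E[X] = Σ_H E[X_H] = 3 · p^{2} = 3 · 1/4 = 3/4.
Numerically: E[X] ≈ 0.75.

E[X] = 3 · (1/2)^{2} = 3/4 ≈ 0.75.


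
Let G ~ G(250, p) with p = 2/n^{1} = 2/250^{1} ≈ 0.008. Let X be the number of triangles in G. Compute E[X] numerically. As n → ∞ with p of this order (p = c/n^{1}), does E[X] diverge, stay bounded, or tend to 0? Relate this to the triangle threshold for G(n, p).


Number of potential triangles: C(250, 3) = 2573000.
Each occurs with probability p³ ≈ (0.008)³ ≈ 5.12000e-07.
By linearity: E[X] = C(250, 3)·p³ ≈ 2573000 · 5.12000e-07 ≈ 1.317.
Here α = 1, so p = 2/n is exactly at the triangle threshold p ~ 1/n. Asymptotically E[X] → c³/6 = 2³/6 = 4/3 ≈ 1.333, a bounded constant. In this regime the triangle count is asymptotically Poisson(c³/6).

E[X] ≈ 1.317; in regime p = Θ(1/n^{1}) E[X] stays bounded (at the triangle threshold p ~ 1/n).


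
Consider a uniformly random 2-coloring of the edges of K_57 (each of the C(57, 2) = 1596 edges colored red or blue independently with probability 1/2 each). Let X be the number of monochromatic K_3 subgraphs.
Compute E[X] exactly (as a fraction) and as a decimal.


Let X = Σ_S X_S over the C(57, 3) = 29260 subsets S of size 3, where X_S = 1 if the K_3 on S is monochromatic.
For a fixed S, the K_3 on S has C(3, 2) = 3 edges. P[all 3 edges red] = (1/2)^3, and likewise for blue, so P[monochromatic] = 2·(1/2)^3 = 2^{1 − 3} = 1/4.
Summing: E[X] = C(57, 3) · 2^{1 − 3} = 29260 · 1/4 = 7315.
Numerically: E[X] ≈ 7315.000.

E[X] = C(57,3)·2^(1−C(3,2)) = 7315 ≈ 7315.000.


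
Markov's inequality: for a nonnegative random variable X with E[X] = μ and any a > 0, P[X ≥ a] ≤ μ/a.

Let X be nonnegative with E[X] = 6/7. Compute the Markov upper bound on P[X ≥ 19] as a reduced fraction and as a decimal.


μ = E[X] = 6/7, a = 19.
Markov: P[X ≥ 19] ≤ μ/a = (6/7)/19 = 6/133.
Numerically: ≈ 0.04511.
(Since a = 19 > μ = 0.85714, the bound 6/133 is < 1 and informative.)

P[X ≥ 19] ≤ 6/133 ≈ 0.04511.


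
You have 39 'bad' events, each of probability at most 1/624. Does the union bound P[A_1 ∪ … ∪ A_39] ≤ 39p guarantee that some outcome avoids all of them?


Union bound: P[∪_{i=1}^{39} A_i] ≤ Σ_i P[A_i] ≤ 39·p = 39·(1/624) = 1/16.
Numerically: 1/16 ≈ 0.062.
Is 1/16 < 1? YES.
Since P[∪ A_i] ≤ 1/16 < 1, the complement has P[∩ A_i^c] ≥ 1 − 1/16 = 15/16 > 0, so some outcome avoids every A_i.

39·p = 1/16 ≈ 0.062; existence CERTIFIED by the union bound.


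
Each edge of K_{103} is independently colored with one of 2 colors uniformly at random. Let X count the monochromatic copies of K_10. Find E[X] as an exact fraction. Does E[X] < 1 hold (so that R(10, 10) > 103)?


E[X] = C(103, 10) · 2^{1 − 45} = 23591276125340 · 2^{−44} = 23591276125340/17592186044416.
As a reduced fraction: E[X] = 5897819031335/4398046511104 ≈ 1.341.
Is E[X] < 1? NO.
Since E[X] ≥ 1, the first-moment bound is inconclusive at n = 103; it does NOT by itself certify R(10, 10) > 103.

E[X] = 5897819031335/4398046511104 ≈ 1.341; E[X] ≥ 1; first-moment method inconclusive here.


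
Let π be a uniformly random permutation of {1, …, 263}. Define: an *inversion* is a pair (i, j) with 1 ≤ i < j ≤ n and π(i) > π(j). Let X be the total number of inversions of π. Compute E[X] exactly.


Write X = Σ X_I over the C(263, 2) = 34453 pairs i < j, with X_I the indicator of one inversion.
There are 34453 indicators.
For each fixed pair i < j, the values π(i) and π(j) are two distinct elements of {1, …, 263} in uniformly random order; by symmetry P[π(i) > π(j)] = 1/2.
By linearity: E[X] = 34453 · (1/2) = C(263, 2) · (1/2) = 34453/2 = 34453/2 ≈ 17226.500.

E[X] = 34453/2 = 17226.500.


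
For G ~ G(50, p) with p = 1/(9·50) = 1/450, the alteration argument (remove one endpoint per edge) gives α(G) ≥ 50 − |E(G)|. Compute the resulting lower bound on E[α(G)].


E[|E(G)|] = C(50, 2)·p = 1225 · (1/450) = 49/18.
E[α(G)] ≥ n − E[|E(G)|] = 50 − 49/18 = 851/18.
Numerically: ≈ 47.27778.
(This is only a lower bound; the true E[α(G)] may be larger.)

E[α(G)] ≥ 851/18 ≈ 47.27778.


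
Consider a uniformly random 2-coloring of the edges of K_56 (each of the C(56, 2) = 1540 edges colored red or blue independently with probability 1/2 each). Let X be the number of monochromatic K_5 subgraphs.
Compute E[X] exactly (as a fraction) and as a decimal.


Let X = Σ_S X_S over the C(56, 5) = 3819816 subsets S of size 5, where X_S = 1 if the K_5 on S is monochromatic.
For a fixed S, the K_5 on S has C(5, 2) = 10 edges. P[all 10 edges red] = (1/2)^10, and likewise for blue, so P[monochromatic] = 2·(1/2)^10 = 2^{1 − 10} = 1/512.
By linearity of expectation: E[X] = C(56, 5) · 2^{1 − 10} = 3819816 · 1/512 = 477477/64.
Numerically: E[X] ≈ 7460.5781.

E[X] = C(56,5)·2^(1−C(5,2)) = 477477/64 ≈ 7460.5781.


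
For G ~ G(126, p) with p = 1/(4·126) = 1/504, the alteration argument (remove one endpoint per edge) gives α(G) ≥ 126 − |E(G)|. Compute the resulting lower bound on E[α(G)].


E[|E(G)|] = C(126, 2)·p = 7875 · (1/504) = 125/8.
E[α(G)] ≥ n − E[|E(G)|] = 126 − 125/8 = 883/8.
Numerically: ≈ 110.375000.
(This is only a lower bound; the true E[α(G)] may be larger.)

E[α(G)] ≥ 883/8 ≈ 110.375000.


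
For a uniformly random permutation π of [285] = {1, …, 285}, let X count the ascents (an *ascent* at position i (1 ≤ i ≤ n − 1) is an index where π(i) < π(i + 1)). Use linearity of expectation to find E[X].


Write X = Σ X_I over i = 1, …, 284, with X_I the indicator of one ascent.
There are 284 indicators.
For each fixed i, the pair (π(i), π(i+1)) is a uniformly random ordered pair of distinct values from {1, …, 285}; by symmetry P[π(i) < π(i+1)] = 1/2.
By linearity: E[X] = 284 · (1/2) = (285 − 1) · (1/2) = 142 ≈ 142.000.

E[X] = 142 = 142.000.


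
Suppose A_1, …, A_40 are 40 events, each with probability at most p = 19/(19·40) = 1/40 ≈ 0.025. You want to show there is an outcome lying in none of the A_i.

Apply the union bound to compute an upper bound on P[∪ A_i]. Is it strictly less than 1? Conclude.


Union bound: P[∪_{i=1}^{40} A_i] ≤ Σ_i P[A_i] ≤ 40·p = 40·(1/40) = 1.
Numerically: 1 ≈ 1.000.
Is 1 < 1? NO.
Since the bound 1 is ≥ 1, the union bound is uninformative here; it does NOT by itself certify existence.

40·p = 1 ≈ 1.000; existence NOT certified by the union bound.


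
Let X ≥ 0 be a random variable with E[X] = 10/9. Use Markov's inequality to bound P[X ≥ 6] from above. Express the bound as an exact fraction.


μ = E[X] = 10/9, a = 6.
Markov: P[X ≥ 6] ≤ μ/a = (10/9)/6 = 5/27.
Numerically: ≈ 0.185.
(Since a = 6 > μ = 1.111, the bound 5/27 is < 1 and informative.)

P[X ≥ 6] ≤ 5/27 ≈ 0.185.


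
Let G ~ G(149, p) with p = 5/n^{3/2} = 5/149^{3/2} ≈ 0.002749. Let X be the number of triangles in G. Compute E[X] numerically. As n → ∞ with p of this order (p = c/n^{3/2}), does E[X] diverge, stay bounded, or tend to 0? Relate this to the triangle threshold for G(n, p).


Number of potential triangles: C(149, 3) = 540274.
Each occurs with probability p³ ≈ (0.002749)³ ≈ 2.077647e-08.
By linearity: E[X] = C(149, 3)·p³ ≈ 540274 · 2.077647e-08 ≈ 0.0112.
Since α = 3/2 > 1, p = c/n^{3/2} = o(1/n) is below the triangle threshold p ~ 1/n. Asymptotically E[X] ~ (c³/6)·n^{3(1−α)} = (5³/6)·n^{-1.5} → 0, so by Markov's inequality G has no triangles w.h.p.

E[X] ≈ 0.0112; in regime p = Θ(1/n^{3/2}) E[X] tends to 0 (below the triangle threshold p ~ 1/n).
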